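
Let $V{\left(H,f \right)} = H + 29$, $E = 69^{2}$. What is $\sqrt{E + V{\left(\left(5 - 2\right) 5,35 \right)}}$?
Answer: $31 \sqrt{5} \approx 69.318$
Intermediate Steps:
$E = 4761$
$V{\left(H,f \right)} = 29 + H$
$\sqrt{E + V{\left(\left(5 - 2\right) 5,35 \right)}} = \sqrt{4761 + \left(29 + \left(5 - 2\right) 5\right)} = \sqrt{4761 + \left(29 + 3 \cdot 5\right)} = \sqrt{4761 + \left(29 + 15\right)} = \sqrt{4761 + 44} = \sqrt{4805} = 31 \sqrt{5}$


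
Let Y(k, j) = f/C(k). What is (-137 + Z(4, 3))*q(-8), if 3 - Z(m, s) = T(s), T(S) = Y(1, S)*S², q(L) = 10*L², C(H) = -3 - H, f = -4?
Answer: -91520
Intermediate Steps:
Y(k, j) = -4/(-3 - k)
T(S) = S² (T(S) = (4/(3 + 1))*S² = (4/4)*S² = (4*(¼))*S² = 1*S² = S²)
Z(m, s) = 3 - s²
(-137 + Z(4, 3))*q(-8) = (-137 + (3 - 1*3²))*(10*(-8)²) = (-137 + (3 - 1*9))*(10*64) = (-137 + (3 - 9))*640 = (-137 - 6)*640 = -143*640 = -91520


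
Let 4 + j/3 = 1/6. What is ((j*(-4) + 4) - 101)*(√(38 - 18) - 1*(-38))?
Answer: -1938 - 102*√5 ≈ -2166.1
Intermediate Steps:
j = -23/2 (j = -12 + 3/6 = -12 + 3*(⅙) = -12 + ½ = -23/2 ≈ -11.500)
((j*(-4) + 4) - 101)*(√(38 - 18) - 1*(-38)) = ((-23/2*(-4) + 4) - 101)*(√(38 - 18) - 1*(-38)) = ((46 + 4) - 101)*(√20 + 38) = (50 - 101)*(2*√5 + 38) = -51*(38 + 2*√5) = -1938 - 102*√5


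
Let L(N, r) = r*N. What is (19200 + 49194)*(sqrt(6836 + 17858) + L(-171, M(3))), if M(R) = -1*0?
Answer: 68394*sqrt(24694) ≈ 1.0748e+7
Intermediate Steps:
M(R) = 0
L(N, r) = N*r
(19200 + 49194)*(sqrt(6836 + 17858) + L(-171, M(3))) = (19200 + 49194)*(sqrt(6836 + 17858) - 171*0) = 68394*(sqrt(24694) + 0) = 68394*sqrt(24694)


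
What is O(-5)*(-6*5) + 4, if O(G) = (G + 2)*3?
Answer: 274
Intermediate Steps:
O(G) = 6 + 3*G (O(G) = (2 + G)*3 = 6 + 3*G)
O(-5)*(-6*5) + 4 = (6 + 3*(-5))*(-6*5) + 4 = (6 - 15)*(-30) + 4 = -9*(-30) + 4 = 270 + 4 = 274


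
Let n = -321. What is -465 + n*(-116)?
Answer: 36771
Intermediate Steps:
-465 + n*(-116) = -465 - 321*(-116) = -465 + 37236 = 36771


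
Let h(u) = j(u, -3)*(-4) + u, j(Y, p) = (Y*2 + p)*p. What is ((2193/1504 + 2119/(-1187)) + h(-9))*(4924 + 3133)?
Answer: -3758861319941/1785248 ≈ -2.1055e+6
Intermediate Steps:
j(Y, p) = p*(p + 2*Y) (j(Y, p) = (2*Y + p)*p = (p + 2*Y)*p = p*(p + 2*Y))
h(u) = -36 + 25*u (h(u) = -3*(-3 + 2*u)*(-4) + u = (9 - 6*u)*(-4) + u = (-36 + 24*u) + u = -36 + 25*u)
((2193/1504 + 2119/(-1187)) + h(-9))*(4924 + 3133) = ((2193/1504 + 2119/(-1187)) + (-36 + 25*(-9)))*(4924 + 3133) = ((2193*(1/1504) + 2119*(-1/1187)) + (-36 - 225))*8057 = ((2193/1504 - 2119/1187) - 261)*8057 = (-583885/1785248 - 261)*8057 = -466533613/1785248*8057 = -3758861319941/1785248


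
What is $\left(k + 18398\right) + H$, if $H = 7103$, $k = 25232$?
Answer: $50733$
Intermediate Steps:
$\left(k + 18398\right) + H = \left(25232 + 18398\right) + 7103 = 43630 + 7103 = 50733$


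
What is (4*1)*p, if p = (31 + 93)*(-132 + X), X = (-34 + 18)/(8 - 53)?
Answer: -2938304/45 ≈ -65296.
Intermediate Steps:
X = 16/45 (X = -16/(-45) = -16*(-1/45) = 16/45 ≈ 0.35556)
p = -734576/45 (p = (31 + 93)*(-132 + 16/45) = 124*(-5924/45) = -734576/45 ≈ -16324.)
(4*1)*p = (4*1)*(-734576/45) = 4*(-734576/45) = -2938304/45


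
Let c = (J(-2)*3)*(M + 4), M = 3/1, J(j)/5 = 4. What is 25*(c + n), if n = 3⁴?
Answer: 12525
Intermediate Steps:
J(j) = 20 (J(j) = 5*4 = 20)
n = 81
M = 3 (M = 3*1 = 3)
c = 420 (c = (20*3)*(3 + 4) = 60*7 = 420)
25*(c + n) = 25*(420 + 81) = 25*501 = 12525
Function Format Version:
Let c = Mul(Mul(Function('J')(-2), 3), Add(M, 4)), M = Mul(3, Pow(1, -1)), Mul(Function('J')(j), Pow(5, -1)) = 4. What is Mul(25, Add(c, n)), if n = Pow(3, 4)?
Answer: 12525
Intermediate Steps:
Function('J')(j) = 20 (Function('J')(j) = Mul(5, 4) = 20)
n = 81
M = 3 (M = Mul(3, 1) = 3)
c = 420 (c = Mul(Mul(20, 3), Add(3, 4)) = Mul(60, 7) = 420)
Mul(25, Add(c, n)) = Mul(25, Add(420, 81)) = Mul(25, 501) = 12525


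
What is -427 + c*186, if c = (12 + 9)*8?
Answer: 30821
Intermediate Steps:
c = 168 (c = 21*8 = 168)
-427 + c*186 = -427 + 168*186 = -427 + 31248 = 30821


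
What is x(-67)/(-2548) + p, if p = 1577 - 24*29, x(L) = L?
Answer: 2244855/2548 ≈ 881.03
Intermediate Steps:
p = 881 (p = 1577 - 1*696 = 1577 - 696 = 881)
x(-67)/(-2548) + p = -67/(-2548) + 881 = -67*(-1/2548) + 881 = 67/2548 + 881 = 2244855/2548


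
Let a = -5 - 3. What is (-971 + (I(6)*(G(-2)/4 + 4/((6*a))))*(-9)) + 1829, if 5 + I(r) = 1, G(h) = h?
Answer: 837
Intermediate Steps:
a = -8
I(r) = -4 (I(r) = -5 + 1 = -4)
(-971 + (I(6)*(G(-2)/4 + 4/((6*a))))*(-9)) + 1829 = (-971 - 4*(-2/4 + 4/((6*(-8))))*(-9)) + 1829 = (-971 - 4*(-2*¼ + 4/(-48))*(-9)) + 1829 = (-971 - 4*(-½ + 4*(-1/48))*(-9)) + 1829 = (-971 - 4*(-½ - 1/12)*(-9)) + 1829 = (-971 - 4*(-7/12)*(-9)) + 1829 = (-971 + (7/3)*(-9)) + 1829 = (-971 - 21) + 1829 = -992 + 1829 = 837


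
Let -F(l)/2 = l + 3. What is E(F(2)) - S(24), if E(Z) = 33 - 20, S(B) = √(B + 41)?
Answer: 13 - √65 ≈ 4.9377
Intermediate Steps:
F(l) = -6 - 2*l (F(l) = -2*(l + 3) = -2*(3 + l) = -6 - 2*l)
S(B) = √(41 + B)
E(Z) = 13
E(F(2)) - S(24) = 13 - √(41 + 24) = 13 - √65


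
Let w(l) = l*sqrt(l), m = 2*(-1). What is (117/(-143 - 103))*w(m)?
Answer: 39*I*sqrt(2)/41 ≈ 1.3452*I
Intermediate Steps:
m = -2
w(l) = l**(3/2)
(117/(-143 - 103))*w(m) = (117/(-143 - 103))*(-2)**(3/2) = (117/(-246))*(-2*I*sqrt(2)) = (-1/246*117)*(-2*I*sqrt(2)) = -(-39)*I*sqrt(2)/41 = 39*I*sqrt(2)/41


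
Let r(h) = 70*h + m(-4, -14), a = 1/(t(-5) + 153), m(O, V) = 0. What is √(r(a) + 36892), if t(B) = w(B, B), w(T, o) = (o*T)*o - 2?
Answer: √6235203/13 ≈ 192.08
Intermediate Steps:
w(T, o) = -2 + T*o² (w(T, o) = (T*o)*o - 2 = T*o² - 2 = -2 + T*o²)
t(B) = -2 + B³ (t(B) = -2 + B*B² = -2 + B³)
a = 1/26 (a = 1/((-2 + (-5)³) + 153) = 1/((-2 - 125) + 153) = 1/(-127 + 153) = 1/26 ≈ 0.038462)
r(h) = 70*h (r(h) = 70*h + 0 = 70*h)
√(r(a) + 36892) = √(70*(1/26) + 36892) = √(35/13 + 36892) = √(479631/13) = √6235203/13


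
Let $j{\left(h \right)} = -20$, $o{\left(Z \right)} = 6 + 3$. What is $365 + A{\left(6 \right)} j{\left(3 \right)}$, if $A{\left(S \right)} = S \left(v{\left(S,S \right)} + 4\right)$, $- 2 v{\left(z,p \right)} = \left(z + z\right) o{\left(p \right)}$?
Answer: $6365$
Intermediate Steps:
$o{\left(Z \right)} = 9$
$v{\left(z,p \right)} = - 9 z$ ($v{\left(z,p \right)} = - \frac{\left(z + z\right) 9}{2} = - \frac{2 z 9}{2} = - \frac{18 z}{2} = - 9 z$)
$A{\left(S \right)} = S \left(4 - 9 S\right)$ ($A{\left(S \right)} = S \left(- 9 S + 4\right) = S \left(4 - 9 S\right)$)
$365 + A{\left(6 \right)} j{\left(3 \right)} = 365 + 6 \left(4 - 54\right) \left(-20\right) = 365 + 6 \left(-50\right) \left(-20\right) = 365 - -6000 = 365 + 6000 = 6365$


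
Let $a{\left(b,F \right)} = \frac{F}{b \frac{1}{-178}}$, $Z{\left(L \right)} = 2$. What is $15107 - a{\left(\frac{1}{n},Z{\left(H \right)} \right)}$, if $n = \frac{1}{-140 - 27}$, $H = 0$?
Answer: $\frac{2522513}{167} \approx 15105.0$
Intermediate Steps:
$n = - \frac{1}{167}$ ($n = \frac{1}{-167} = - \frac{1}{167} \approx -0.005988$)
$a{\left(b,F \right)} = - \frac{178 F}{b}$ ($a{\left(b,F \right)} = \frac{F}{b \left(- \frac{1}{178}\right)} = \frac{F}{\left(- \frac{1}{178}\right) b} = F \left(- \frac{178}{b}\right) = - \frac{178 F}{b}$)
$15107 - a{\left(\frac{1}{n},Z{\left(H \right)} \right)} = 15107 - \left(-178\right) 2 \frac{1}{\frac{1}{- \frac{1}{167}}} = 15107 - \left(-178\right) 2 \frac{1}{-167} = 15107 - \left(-178\right) 2 \left(- \frac{1}{167}\right) = 15107 - \frac{356}{167} = \frac{2522513}{167}$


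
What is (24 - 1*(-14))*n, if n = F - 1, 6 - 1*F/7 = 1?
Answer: 1292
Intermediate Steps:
F = 35 (F = 42 - 7*1 = 42 - 7 = 35)
n = 34 (n = 35 - 1 = 34)
(24 - 1*(-14))*n = (24 - 1*(-14))*34 = (24 + 14)*34 = 38*34 = 1292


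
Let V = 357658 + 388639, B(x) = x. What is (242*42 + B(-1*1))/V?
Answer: 10163/746297 ≈ 0.013618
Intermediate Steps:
V = 746297
(242*42 + B(-1*1))/V = (242*42 - 1*1)/746297 = (10164 - 1)*(1/746297) = 10163*(1/746297) = 10163/746297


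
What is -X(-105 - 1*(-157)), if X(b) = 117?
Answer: -117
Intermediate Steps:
-X(-105 - 1*(-157)) = -1*117 = -117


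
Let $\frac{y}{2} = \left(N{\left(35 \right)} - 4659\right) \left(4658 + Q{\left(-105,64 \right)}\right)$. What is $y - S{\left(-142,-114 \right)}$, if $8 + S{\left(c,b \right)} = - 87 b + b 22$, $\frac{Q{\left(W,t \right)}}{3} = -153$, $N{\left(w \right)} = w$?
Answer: $-38839754$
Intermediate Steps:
$Q{\left(W,t \right)} = -459$ ($Q{\left(W,t \right)} = 3 \left(-153\right) = -459$)
$y = -38832352$ ($y = 2 \left(35 - 4659\right) \left(4658 - 459\right) = 2 \left(\left(-4624\right) 4199\right) = 2 \left(-19416176\right) = -38832352$)
$S{\left(c,b \right)} = -8 - 65 b$ ($S{\left(c,b \right)} = -8 - \left(87 b - b 22\right) = -8 + \left(- 87 b + 22 b\right) = -8 - 65 b$)
$y - S{\left(-142,-114 \right)} = -38832352 - \left(-8 - -7410\right) = -38832352 - \left(-8 + 7410\right) = -38832352 - 7402 = -38839754$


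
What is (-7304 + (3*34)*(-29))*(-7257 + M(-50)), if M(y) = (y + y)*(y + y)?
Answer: -28148666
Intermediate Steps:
M(y) = 4*y² (M(y) = (2*y)*(2*y) = 4*y²)
(-7304 + (3*34)*(-29))*(-7257 + M(-50)) = (-7304 + (3*34)*(-29))*(-7257 + 4*(-50)²) = (-7304 + 102*(-29))*(-7257 + 4*2500) = (-7304 - 2958)*(-7257 + 10000) = -10262*2743 = -28148666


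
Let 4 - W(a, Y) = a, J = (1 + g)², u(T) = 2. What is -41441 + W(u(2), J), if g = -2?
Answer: -41439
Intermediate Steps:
J = 1 (J = (1 - 2)² = (-1)² = 1)
W(a, Y) = 4 - a
-41441 + W(u(2), J) = -41441 + (4 - 1*2) = -41441 + (4 - 2) = -41441 + 2 = -41439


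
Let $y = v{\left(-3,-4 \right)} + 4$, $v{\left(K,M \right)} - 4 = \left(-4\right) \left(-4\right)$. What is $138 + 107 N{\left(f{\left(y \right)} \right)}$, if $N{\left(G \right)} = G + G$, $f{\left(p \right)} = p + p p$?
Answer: $128538$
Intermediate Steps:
$v{\left(K,M \right)} = 20$ ($v{\left(K,M \right)} = 4 - -16 = 4 + 16 = 20$)
$y = 24$ ($y = 20 + 4 = 24$)
$f{\left(p \right)} = p + p^{2}$
$N{\left(G \right)} = 2 G$
$138 + 107 N{\left(f{\left(y \right)} \right)} = 138 + 107 \cdot 2 \cdot 24 \left(1 + 24\right) = 138 + 107 \cdot 2 \cdot 24 \cdot 25 = 138 + 107 \cdot 2 \cdot 600 = 138 + 107 \cdot 1200 = 138 + 128400 = 128538$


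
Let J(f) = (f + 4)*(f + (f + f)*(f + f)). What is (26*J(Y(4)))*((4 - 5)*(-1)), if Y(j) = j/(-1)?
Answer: 0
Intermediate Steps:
Y(j) = -j (Y(j) = j*(-1) = -j)
J(f) = (4 + f)*(f + 4*f²) (J(f) = (4 + f)*(f + (2*f)*(2*f)) = (4 + f)*(f + 4*f²))
(26*J(Y(4)))*((4 - 5)*(-1)) = (26*((-1*4)*(4 + 4*(-1*4)² + 17*(-1*4))))*((4 - 5)*(-1)) = (26*(-4*(4 + 4*(-4)² + 17*(-4))))*(-1*(-1)) = (26*(-4*(4 + 4*16 - 68)))*1 = (26*(-4*(4 + 64 - 68)))*1 = (26*(-4*0))*1 = (26*0)*1 = 0*1 = 0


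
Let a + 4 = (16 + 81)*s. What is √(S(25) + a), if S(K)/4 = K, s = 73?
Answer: √7177 ≈ 84.717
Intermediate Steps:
S(K) = 4*K
a = 7077 (a = -4 + (16 + 81)*73 = -4 + 97*73 = -4 + 7081 = 7077)
√(S(25) + a) = √(4*25 + 7077) = √(100 + 7077) = √7177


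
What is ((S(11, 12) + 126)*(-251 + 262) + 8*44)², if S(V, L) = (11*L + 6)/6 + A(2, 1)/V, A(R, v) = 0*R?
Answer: 3964081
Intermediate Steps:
A(R, v) = 0
S(V, L) = 1 + 11*L/6 (S(V, L) = (11*L + 6)/6 + 0/V = (6 + 11*L)*(⅙) + 0 = (1 + 11*L/6) + 0 = 1 + 11*L/6)
((S(11, 12) + 126)*(-251 + 262) + 8*44)² = (((1 + (11/6)*12) + 126)*(-251 + 262) + 8*44)² = (((1 + 22) + 126)*11 + 352)² = ((23 + 126)*11 + 352)² = (149*11 + 352)² = (1639 + 352)² = 1991² = 3964081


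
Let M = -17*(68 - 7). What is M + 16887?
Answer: 15850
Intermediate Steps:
M = -1037 (M = -17*61 = -1037)
M + 16887 = -1037 + 16887 = 15850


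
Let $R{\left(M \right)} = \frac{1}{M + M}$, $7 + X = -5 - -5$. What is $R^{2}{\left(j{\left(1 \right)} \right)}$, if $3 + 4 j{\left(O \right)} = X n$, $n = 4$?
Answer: $\frac{4}{961} \approx 0.0041623$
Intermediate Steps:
$X = -7$ ($X = -7 - 0 = -7 + \left(-5 + 5\right) = -7 + 0 = -7$)
$j{\left(O \right)} = - \frac{31}{4}$ ($j{\left(O \right)} = - \frac{3}{4} + \frac{\left(-7\right) 4}{4} = - \frac{3}{4} + \frac{1}{4} \left(-28\right) = - \frac{3}{4} - 7 = - \frac{31}{4}$)
$R{\left(M \right)} = \frac{1}{2 M}$
$R^{2}{\left(j{\left(1 \right)} \right)} = \left(\frac{1}{2 \left(- \frac{31}{4}\right)}\right)^{2} = \left(\frac{1}{2} \left(- \frac{4}{31}\right)\right)^{2} = \left(- \frac{2}{31}\right)^{2} = \frac{4}{961}$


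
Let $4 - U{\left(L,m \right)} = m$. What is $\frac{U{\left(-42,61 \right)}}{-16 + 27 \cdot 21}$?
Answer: $- \frac{3}{29} \approx -0.10345$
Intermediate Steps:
$U{\left(L,m \right)} = 4 - m$
$\frac{U{\left(-42,61 \right)}}{-16 + 27 \cdot 21} = \frac{4 - 61}{-16 + 27 \cdot 21} = \frac{4 - 61}{-16 + 567} = - \frac{57}{551} = \left(-57\right) \frac{1}{551} = - \frac{3}{29}$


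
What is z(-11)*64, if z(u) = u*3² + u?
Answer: -7040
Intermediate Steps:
z(u) = 10*u (z(u) = u*9 + u = 9*u + u = 10*u)
z(-11)*64 = (10*(-11))*64 = -110*64 = -7040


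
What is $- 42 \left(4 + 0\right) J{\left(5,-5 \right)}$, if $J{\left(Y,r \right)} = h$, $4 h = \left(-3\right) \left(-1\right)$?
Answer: $-126$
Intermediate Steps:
$h = \frac{3}{4}$ ($h = \frac{\left(-3\right) \left(-1\right)}{4} = \frac{1}{4} \cdot 3 = \frac{3}{4} \approx 0.75$)
$J{\left(Y,r \right)} = \frac{3}{4}$
$- 42 \left(4 + 0\right) J{\left(5,-5 \right)} = - 42 \left(4 + 0\right) \frac{3}{4} = \left(-42\right) 4 \cdot \frac{3}{4} = \left(-168\right) \frac{3}{4} = -126$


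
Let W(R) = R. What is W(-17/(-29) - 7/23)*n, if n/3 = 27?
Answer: 15228/667 ≈ 22.831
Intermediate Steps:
n = 81 (n = 3*27 = 81)
W(-17/(-29) - 7/23)*n = (-17/(-29) - 7/23)*81 = (-17*(-1/29) - 7*1/23)*81 = (17/29 - 7/23)*81 = (188/667)*81 = 15228/667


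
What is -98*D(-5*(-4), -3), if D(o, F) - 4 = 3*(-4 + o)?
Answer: -5096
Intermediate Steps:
D(o, F) = -8 + 3*o (D(o, F) = 4 + 3*(-4 + o) = 4 + (-12 + 3*o) = -8 + 3*o)
-98*D(-5*(-4), -3) = -98*(-8 + 3*(-5*(-4))) = -98*(-8 + 3*20) = -98*(-8 + 60) = -98*52 = -5096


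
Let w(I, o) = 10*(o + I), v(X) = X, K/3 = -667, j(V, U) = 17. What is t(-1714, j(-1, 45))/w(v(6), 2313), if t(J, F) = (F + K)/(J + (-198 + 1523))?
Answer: 992/4510455 ≈ 0.00021993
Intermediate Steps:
K = -2001 (K = 3*(-667) = -2001)
w(I, o) = 10*I + 10*o (w(I, o) = 10*(I + o) = 10*I + 10*o)
t(J, F) = (-2001 + F)/(1325 + J) (t(J, F) = (F - 2001)/(J + (-198 + 1523)) = (-2001 + F)/(J + 1325) = (-2001 + F)/(1325 + J))
t(-1714, j(-1, 45))/w(v(6), 2313) = ((-2001 + 17)/(1325 - 1714))/(10*6 + 10*2313) = (-1984/(-389))/(60 + 23130) = -1/389*(-1984)/23190 = (1984/389)*(1/23190) = 992/4510455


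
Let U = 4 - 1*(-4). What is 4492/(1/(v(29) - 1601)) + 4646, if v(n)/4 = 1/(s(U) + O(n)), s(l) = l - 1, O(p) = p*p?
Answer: -380912315/53 ≈ -7.1870e+6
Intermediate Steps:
O(p) = p²
U = 8 (U = 4 + 4 = 8)
s(l) = -1 + l
v(n) = 4/(7 + n²) (v(n) = 4/((-1 + 8) + n²) = 4/(7 + n²))
4492/(1/(v(29) - 1601)) + 4646 = 4492/(1/(4/(7 + 29²) - 1601)) + 4646 = 4492/(1/(4/(7 + 841) - 1601)) + 4646 = 4492/(1/(4/848 - 1601)) + 4646 = 4492/(1/(4*(1/848) - 1601)) + 4646 = 4492/(1/(1/212 - 1601)) + 4646 = 4492/(1/(-339411/212)) + 4646 = 4492/(-212/339411) + 4646 = 4492*(-339411/212) + 4646 = -381158553/53 + 4646 = -380912315/53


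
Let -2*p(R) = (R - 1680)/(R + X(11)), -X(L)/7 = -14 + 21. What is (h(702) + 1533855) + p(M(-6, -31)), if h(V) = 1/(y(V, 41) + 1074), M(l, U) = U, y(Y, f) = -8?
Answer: 130806242517/85280 ≈ 1.5338e+6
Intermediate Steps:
X(L) = -49 (X(L) = -7*(-14 + 21) = -7*7 = -49)
h(V) = 1/1066 (h(V) = 1/(-8 + 1074) = 1/1066)
p(R) = -(-1680 + R)/(2*(-49 + R)) (p(R) = -(R - 1680)/(2*(R - 49)) = -(-1680 + R)/(2*(-49 + R)))
(h(702) + 1533855) + p(M(-6, -31)) = (1/1066 + 1533855) + (1680 - 1*(-31))/(2*(-49 - 31)) = 1635089431/1066 + (½)*(1680 + 31)/(-80) = 1635089431/1066 + (½)*(-1/80)*1711 = 1635089431/1066 - 1711/160 = 130806242517/85280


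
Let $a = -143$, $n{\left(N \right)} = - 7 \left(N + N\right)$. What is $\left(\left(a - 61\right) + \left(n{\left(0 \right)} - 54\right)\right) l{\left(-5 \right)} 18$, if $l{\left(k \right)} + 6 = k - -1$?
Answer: $46440$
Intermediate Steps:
$n{\left(N \right)} = - 14 N$ ($n{\left(N \right)} = - 7 \cdot 2 N = - 14 N$)
$l{\left(k \right)} = -5 + k$ ($l{\left(k \right)} = -6 + \left(k - -1\right) = -6 + \left(k + 1\right) = -6 + \left(1 + k\right) = -5 + k$)
$\left(\left(a - 61\right) + \left(n{\left(0 \right)} - 54\right)\right) l{\left(-5 \right)} 18 = \left(\left(-143 - 61\right) - 54\right) \left(-5 - 5\right) 18 = \left(-204 + \left(0 - 54\right)\right) \left(\left(-10\right) 18\right) = \left(-204 - 54\right) \left(-180\right) = \left(-258\right) \left(-180\right) = 46440$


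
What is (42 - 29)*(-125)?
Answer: -1625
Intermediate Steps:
(42 - 29)*(-125) = 13*(-125) = -1625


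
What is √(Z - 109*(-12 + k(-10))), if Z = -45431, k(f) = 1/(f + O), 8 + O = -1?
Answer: 2*I*√3981583/19 ≈ 210.04*I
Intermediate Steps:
O = -9 (O = -8 - 1 = -9)
k(f) = 1/(-9 + f) (k(f) = 1/(f - 9) = 1/(-9 + f))
√(Z - 109*(-12 + k(-10))) = √(-45431 - 109*(-12 + 1/(-9 - 10))) = √(-45431 - 109*(-12 + 1/(-19))) = √(-45431 - 109*(-12 - 1/19)) = √(-45431 - 109*(-229/19)) = √(-45431 + 24961/19) = √(-838228/19) = 2*I*√3981583/19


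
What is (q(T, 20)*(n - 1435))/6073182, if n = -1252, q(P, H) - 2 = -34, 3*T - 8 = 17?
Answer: 42992/3036591 ≈ 0.014158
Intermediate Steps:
T = 25/3 (T = 8/3 + (⅓)*17 = 8/3 + 17/3 = 25/3 ≈ 8.3333)
q(P, H) = -32 (q(P, H) = 2 - 34 = -32)
(q(T, 20)*(n - 1435))/6073182 = -32*(-1252 - 1435)/6073182 = -32*(-2687)*(1/6073182) = 85984*(1/6073182) = 42992/3036591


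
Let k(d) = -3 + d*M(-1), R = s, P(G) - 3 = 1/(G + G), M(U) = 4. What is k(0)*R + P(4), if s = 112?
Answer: -2663/8 ≈ -332.88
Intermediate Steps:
P(G) = 3 + 1/(2*G) (P(G) = 3 + 1/(G + G) = 3 + 1/(2*G))
R = 112
k(d) = -3 + 4*d (k(d) = -3 + d*4 = -3 + 4*d)
k(0)*R + P(4) = (-3 + 4*0)*112 + (3 + (½)/4) = (-3 + 0)*112 + (3 + (½)*(¼)) = -3*112 + (3 + ⅛) = -336 + 25/8 = -2663/8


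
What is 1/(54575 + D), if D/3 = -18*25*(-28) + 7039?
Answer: 1/113492 ≈ 8.8112e-6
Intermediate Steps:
D = 58917 (D = 3*(-18*25*(-28) + 7039) = 3*(-450*(-28) + 7039) = 3*(12600 + 7039) = 3*19639 = 58917)
1/(54575 + D) = 1/(54575 + 58917) = 1/113492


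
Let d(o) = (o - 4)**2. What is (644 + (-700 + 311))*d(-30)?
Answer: 294780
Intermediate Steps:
d(o) = (-4 + o)**2
(644 + (-700 + 311))*d(-30) = (644 + (-700 + 311))*(-4 - 30)**2 = (644 - 389)*(-34)**2 = 255*1156 = 294780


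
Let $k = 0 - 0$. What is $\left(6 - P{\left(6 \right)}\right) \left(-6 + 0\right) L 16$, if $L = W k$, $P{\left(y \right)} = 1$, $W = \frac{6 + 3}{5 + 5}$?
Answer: $0$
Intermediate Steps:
$k = 0$ ($k = 0 + 0 = 0$)
$W = \frac{9}{10} \approx 0.9$
$L = 0$ ($L = \frac{9}{10} \cdot 0 = 0$)
$\left(6 - P{\left(6 \right)}\right) \left(-6 + 0\right) L 16 = \left(6 - 1\right) \left(-6 + 0\right) 0 \cdot 16 = \left(6 - 1\right) \left(-6\right) 0 = 5 \left(-6\right) 0 = \left(-30\right) 0 = 0$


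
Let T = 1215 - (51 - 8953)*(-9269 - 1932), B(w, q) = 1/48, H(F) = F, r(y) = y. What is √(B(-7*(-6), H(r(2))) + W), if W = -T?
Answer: √14358252531/12 ≈ 9985.5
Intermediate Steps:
B(w, q) = 1/48
T = -99710087 (T = 1215 - (-8902)*(-11201) = 1215 - 1*99711302 = 1215 - 99711302 = -99710087)
W = 99710087 (W = -1*(-99710087) = 99710087)
√(B(-7*(-6), H(r(2))) + W) = √(1/48 + 99710087) = √(4786084177/48) = √14358252531/12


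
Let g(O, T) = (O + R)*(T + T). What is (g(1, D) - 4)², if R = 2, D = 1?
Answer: 4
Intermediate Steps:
g(O, T) = 2*T*(2 + O) (g(O, T) = (O + 2)*(T + T) = (2 + O)*(2*T) = 2*T*(2 + O))
(g(1, D) - 4)² = (2*1*(2 + 1) - 4)² = (2*1*3 - 4)² = (6 - 4)² = 2² = 4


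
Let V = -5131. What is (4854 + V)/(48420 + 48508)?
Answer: -277/96928 ≈ -0.0028578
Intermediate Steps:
(4854 + V)/(48420 + 48508) = (4854 - 5131)/(48420 + 48508) = -277/96928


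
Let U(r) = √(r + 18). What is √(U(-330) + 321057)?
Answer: √(321057 + 2*I*√78) ≈ 566.62 + 0.02*I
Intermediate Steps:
U(r) = √(18 + r)
√(U(-330) + 321057) = √(√(18 - 330) + 321057) = √(√(-312) + 321057) = √(2*I*√78 + 321057) = √(321057 + 2*I*√78)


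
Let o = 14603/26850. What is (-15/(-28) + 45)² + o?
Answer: 21829740001/10525200 ≈ 2074.0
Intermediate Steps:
o = 14603/26850 (o = 14603*(1/26850) = 14603/26850 ≈ 0.54387)
(-15/(-28) + 45)² + o = (-15/(-28) + 45)² + 14603/26850 = (-15*(-1/28) + 45)² + 14603/26850 = (15/28 + 45)² + 14603/26850 = (1275/28)² + 14603/26850 = 1625625/784 + 14603/26850 = 21829740001/10525200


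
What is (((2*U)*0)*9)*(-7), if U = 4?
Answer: 0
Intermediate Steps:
(((2*U)*0)*9)*(-7) = (((2*4)*0)*9)*(-7) = ((8*0)*9)*(-7) = (0*9)*(-7) = 0*(-7) = 0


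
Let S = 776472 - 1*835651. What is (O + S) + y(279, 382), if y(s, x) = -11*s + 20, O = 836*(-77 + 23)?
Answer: -107372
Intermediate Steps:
S = -59179 (S = 776472 - 835651 = -59179)
O = -45144 (O = 836*(-54) = -45144)
y(s, x) = 20 - 11*s
(O + S) + y(279, 382) = (-45144 - 59179) + (20 - 11*279) = -104323 + (20 - 3069) = -104323 - 3049 = -107372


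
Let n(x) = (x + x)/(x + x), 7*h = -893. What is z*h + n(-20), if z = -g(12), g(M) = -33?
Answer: -29462/7 ≈ -4208.9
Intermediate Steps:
h = -893/7 (h = (1/7)*(-893) = -893/7 ≈ -127.57)
z = 33 (z = -1*(-33) = 33)
n(x) = 1 (n(x) = (2*x)/((2*x)) = (2*x)*(1/(2*x)) = 1)
z*h + n(-20) = 33*(-893/7) + 1 = -29469/7 + 1 = -29462/7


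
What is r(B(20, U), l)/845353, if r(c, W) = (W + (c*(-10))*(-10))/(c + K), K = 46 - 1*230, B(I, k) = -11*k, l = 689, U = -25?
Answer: 4027/10989589 ≈ 0.00036644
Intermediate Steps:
K = -184 (K = 46 - 230 = -184)
r(c, W) = (W + 100*c)/(-184 + c) (r(c, W) = (W + (c*(-10))*(-10))/(c - 184) = (W - 10*c*(-10))/(-184 + c) = (W + 100*c)/(-184 + c))
r(B(20, U), l)/845353 = ((689 + 100*(-11*(-25)))/(-184 - 11*(-25)))/845353 = ((689 + 100*275)/(-184 + 275))*(1/845353) = ((689 + 27500)/91)*(1/845353) = ((1/91)*28189)*(1/845353) = (4027/13)*(1/845353) = 4027/10989589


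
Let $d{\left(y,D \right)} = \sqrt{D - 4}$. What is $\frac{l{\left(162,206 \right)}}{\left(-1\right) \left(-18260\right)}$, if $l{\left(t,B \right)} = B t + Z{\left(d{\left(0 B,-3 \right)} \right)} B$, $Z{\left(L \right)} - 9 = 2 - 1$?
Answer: $\frac{8858}{4565} \approx 1.9404$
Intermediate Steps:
$d{\left(y,D \right)} = \sqrt{-4 + D}$
$Z{\left(L \right)} = 10$ ($Z{\left(L \right)} = 9 + \left(2 - 1\right) = 9 + 1 = 10$)
$l{\left(t,B \right)} = 10 B + B t$ ($l{\left(t,B \right)} = B t + 10 B = 10 B + B t$)
$\frac{l{\left(162,206 \right)}}{\left(-1\right) \left(-18260\right)} = \frac{206 \left(10 + 162\right)}{\left(-1\right) \left(-18260\right)} = \frac{206 \cdot 172}{18260} = 35432 \cdot \frac{1}{18260} = \frac{8858}{4565}$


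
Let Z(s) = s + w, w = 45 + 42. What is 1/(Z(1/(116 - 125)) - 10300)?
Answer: -9/91918 ≈ -9.7913e-5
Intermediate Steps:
w = 87
Z(s) = 87 + s (Z(s) = s + 87 = 87 + s)
1/(Z(1/(116 - 125)) - 10300) = 1/((87 + 1/(116 - 125)) - 10300) = 1/((87 + 1/(-9)) - 10300) = 1/((87 - ⅑) - 10300) = 1/(782/9 - 10300) = 1/(-91918/9) = -9/91918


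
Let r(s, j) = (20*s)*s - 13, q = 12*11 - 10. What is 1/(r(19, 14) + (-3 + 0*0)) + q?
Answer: 878889/7204 ≈ 122.00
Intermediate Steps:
q = 122 (q = 132 - 10 = 122)
r(s, j) = -13 + 20*s² (r(s, j) = 20*s² - 13 = -13 + 20*s²)
1/(r(19, 14) + (-3 + 0*0)) + q = 1/((-13 + 20*19²) + (-3 + 0*0)) + 122 = 1/((-13 + 20*361) + (-3 + 0)) + 122 = 1/((-13 + 7220) - 3) + 122 = 1/(7207 - 3) + 122 = 1/7204 + 122 = 878889/7204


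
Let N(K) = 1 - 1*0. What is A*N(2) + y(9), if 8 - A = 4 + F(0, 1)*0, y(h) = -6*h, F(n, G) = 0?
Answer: -50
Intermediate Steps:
N(K) = 1 (N(K) = 1 + 0 = 1)
A = 4 (A = 8 - (4 + 0*0) = 8 - (4 + 0) = 8 - 1*4 = 8 - 4 = 4)
A*N(2) + y(9) = 4*1 - 6*9 = 4 - 54 = -50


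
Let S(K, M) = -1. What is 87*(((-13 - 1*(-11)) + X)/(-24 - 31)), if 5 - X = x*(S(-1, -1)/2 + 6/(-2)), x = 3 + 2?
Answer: -3567/110 ≈ -32.427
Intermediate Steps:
x = 5
X = 45/2 (X = 5 - 5*(-1/2 + 6/(-2)) = 5 - 5*(-1*½ + 6*(-½)) = 5 - 5*(-½ - 3) = 5 - 5*(-7)/2 = 5 - 1*(-35/2) = 5 + 35/2 = 45/2 ≈ 22.500)
87*(((-13 - 1*(-11)) + X)/(-24 - 31)) = 87*(((-13 - 1*(-11)) + 45/2)/(-24 - 31)) = 87*(((-13 + 11) + 45/2)/(-55)) = 87*((-2 + 45/2)*(-1/55)) = 87*((41/2)*(-1/55)) = 87*(-41/110) = -3567/110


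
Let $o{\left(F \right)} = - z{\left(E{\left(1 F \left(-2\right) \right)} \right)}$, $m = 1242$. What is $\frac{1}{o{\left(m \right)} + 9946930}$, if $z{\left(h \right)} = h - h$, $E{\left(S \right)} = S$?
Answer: $\frac{1}{9946930} \approx 1.0053 \cdot 10^{-7}$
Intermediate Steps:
$z{\left(h \right)} = 0$
$o{\left(F \right)} = 0$ ($o{\left(F \right)} = \left(-1\right) 0 = 0$)
$\frac{1}{o{\left(m \right)} + 9946930} = \frac{1}{0 + 9946930} = \frac{1}{9946930}$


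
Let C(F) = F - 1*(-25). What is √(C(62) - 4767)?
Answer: 6*I*√130 ≈ 68.411*I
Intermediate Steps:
C(F) = 25 + F (C(F) = F + 25 = 25 + F)
√(C(62) - 4767) = √((25 + 62) - 4767) = √(87 - 4767) = √(-4680) = 6*I*√130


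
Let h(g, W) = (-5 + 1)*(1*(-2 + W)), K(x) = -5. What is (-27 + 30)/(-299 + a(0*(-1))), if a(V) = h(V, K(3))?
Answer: -3/271 ≈ -0.011070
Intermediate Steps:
h(g, W) = 8 - 4*W (h(g, W) = -4*(-2 + W) = 8 - 4*W)
a(V) = 28 (a(V) = 8 - 4*(-5) = 8 + 20 = 28)
(-27 + 30)/(-299 + a(0*(-1))) = (-27 + 30)/(-299 + 28) = 3/(-271) = 3*(-1/271) = -3/271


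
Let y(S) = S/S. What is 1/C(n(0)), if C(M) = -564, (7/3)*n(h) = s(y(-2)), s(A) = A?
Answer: -1/564 ≈ -0.0017731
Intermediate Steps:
y(S) = 1
n(h) = 3/7 (n(h) = (3/7)*1 = 3/7)
1/C(n(0)) = 1/(-564) = -1/564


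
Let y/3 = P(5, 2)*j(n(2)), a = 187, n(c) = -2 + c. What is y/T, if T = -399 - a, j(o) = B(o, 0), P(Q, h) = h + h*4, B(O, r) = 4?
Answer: -60/293 ≈ -0.20478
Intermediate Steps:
P(Q, h) = 5*h (P(Q, h) = h + 4*h = 5*h)
j(o) = 4
y = 120 (y = 3*((5*2)*4) = 3*(10*4) = 3*40 = 120)
T = -586 (T = -399 - 1*187 = -399 - 187 = -586)
y/T = 120/(-586) = 120*(-1/586) = -60/293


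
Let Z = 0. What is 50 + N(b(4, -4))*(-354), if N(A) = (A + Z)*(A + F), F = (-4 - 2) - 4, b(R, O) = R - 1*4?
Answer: 50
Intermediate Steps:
b(R, O) = -4 + R (b(R, O) = R - 4 = -4 + R)
F = -10 (F = -6 - 4 = -10)
N(A) = A*(-10 + A) (N(A) = (A + 0)*(A - 10) = A*(-10 + A))
50 + N(b(4, -4))*(-354) = 50 + ((-4 + 4)*(-10 + (-4 + 4)))*(-354) = 50 + (0*(-10 + 0))*(-354) = 50 + (0*(-10))*(-354) = 50 + 0*(-354) = 50 + 0 = 50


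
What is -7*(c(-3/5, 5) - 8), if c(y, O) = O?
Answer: 21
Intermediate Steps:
-7*(c(-3/5, 5) - 8) = -7*(5 - 8) = -7*(-3) = 21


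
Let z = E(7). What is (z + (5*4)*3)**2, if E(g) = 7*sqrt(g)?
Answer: 3943 + 840*sqrt(7) ≈ 6165.4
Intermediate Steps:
z = 7*sqrt(7) ≈ 18.520
(z + (5*4)*3)**2 = (7*sqrt(7) + (5*4)*3)**2 = (7*sqrt(7) + 20*3)**2 = (7*sqrt(7) + 60)**2 = (60 + 7*sqrt(7))**2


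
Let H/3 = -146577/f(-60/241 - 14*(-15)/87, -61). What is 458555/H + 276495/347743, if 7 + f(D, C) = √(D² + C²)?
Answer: 1237798462400/152913377133 - 458555*√181985333141/3073279959 ≈ -55.557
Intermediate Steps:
f(D, C) = -7 + √(C² + D²) (f(D, C) = -7 + √(D² + C²) = -7 + √(C² + D²))
H = -439731/(-7 + √181985333141/6989) (H = 3*(-146577/(-7 + √((-61)² + (-60/241 - 14*(-15)/87)²))) = 3*(-146577/(-7 + √(3721 + (-60*1/241 + 210*(1/87))²))) = 3*(-146577/(-7 + √(3721 + (-60/241 + 70/29)²))) = 3*(-146577/(-7 + √(3721 + (15130/6989)²))) = 3*(-146577/(-7 + √(3721 + 228916900/48846121))) = 3*(-146577/(-7 + √(181985333141/48846121))) = 3*(-146577/(-7 + √181985333141/6989)) = -439731/(-7 + √181985333141/6989) ≈ -8137.4)
458555/H + 276495/347743 = 458555/(-150354075434157/179591873212 - 3073279959*√181985333141/179591873212) + 276495/347743 = 276495/347743 + 458555/(-150354075434157/179591873212 - 3073279959*√181985333141/179591873212)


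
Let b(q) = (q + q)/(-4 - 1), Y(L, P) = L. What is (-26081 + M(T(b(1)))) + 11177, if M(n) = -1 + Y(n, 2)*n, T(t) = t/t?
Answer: -14904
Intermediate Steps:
b(q) = -2*q/5 (b(q) = (2*q)/(-5) = (2*q)*(-1/5) = -2*q/5)
T(t) = 1
M(n) = -1 + n**2 (M(n) = -1 + n*n = -1 + n**2)
(-26081 + M(T(b(1)))) + 11177 = (-26081 + (-1 + 1**2)) + 11177 = (-26081 + (-1 + 1)) + 11177 = (-26081 + 0) + 11177 = -26081 + 11177 = -14904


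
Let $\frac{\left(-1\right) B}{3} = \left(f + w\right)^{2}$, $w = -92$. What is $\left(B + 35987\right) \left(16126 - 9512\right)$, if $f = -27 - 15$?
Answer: $-118264934$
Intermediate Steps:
$f = -42$ ($f = -27 - 15 = -42$)
$B = -53868$ ($B = - 3 \left(-42 - 92\right)^{2} = - 3 \left(-134\right)^{2} = \left(-3\right) 17956 = -53868$)
$\left(B + 35987\right) \left(16126 - 9512\right) = \left(-53868 + 35987\right) \left(16126 - 9512\right) = \left(-17881\right) 6614 = -118264934$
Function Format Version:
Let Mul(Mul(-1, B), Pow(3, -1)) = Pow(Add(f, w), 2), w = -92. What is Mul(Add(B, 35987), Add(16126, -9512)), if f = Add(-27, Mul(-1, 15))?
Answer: -118264934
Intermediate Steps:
f = -42 (f = Add(-27, -15) = -42)
B = -53868 (B = Mul(-3, Pow(Add(-42, -92), 2)) = Mul(-3, Pow(-134, 2)) = Mul(-3, 17956) = -53868)
Mul(Add(B, 35987), Add(16126, -9512)) = Mul(Add(-53868, 35987), Add(16126, -9512)) = Mul(-17881, 6614) = -118264934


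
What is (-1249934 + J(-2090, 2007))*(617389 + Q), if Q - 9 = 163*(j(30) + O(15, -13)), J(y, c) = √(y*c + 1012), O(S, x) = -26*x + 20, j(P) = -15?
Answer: -841589311738 + 7406377*I*√34658 ≈ -8.4159e+11 + 1.3788e+9*I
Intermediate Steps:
O(S, x) = 20 - 26*x
J(y, c) = √(1012 + c*y) (J(y, c) = √(c*y + 1012) = √(1012 + c*y))
Q = 55918 (Q = 9 + 163*(-15 + (20 - 26*(-13))) = 9 + 163*(-15 + (20 + 338)) = 9 + 163*(-15 + 358) = 9 + 163*343 = 9 + 55909 = 55918)
(-1249934 + J(-2090, 2007))*(617389 + Q) = (-1249934 + √(1012 + 2007*(-2090)))*(617389 + 55918) = (-1249934 + √(1012 - 4194630))*673307 = (-1249934 + √(-4193618))*673307 = (-1249934 + 11*I*√34658)*673307 = -841589311738 + 7406377*I*√34658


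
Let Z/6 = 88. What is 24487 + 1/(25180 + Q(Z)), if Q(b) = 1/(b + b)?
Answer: 651111314503/26590081 ≈ 24487.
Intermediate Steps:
Z = 528 (Z = 6*88 = 528)
Q(b) = 1/(2*b)
24487 + 1/(25180 + Q(Z)) = 24487 + 1/(25180 + (1/2)/528) = 24487 + 1/(25180 + (1/2)*(1/528)) = 24487 + 1/(25180 + 1/1056) = 24487 + 1/(26590081/1056) = 24487 + 1056/26590081 = 651111314503/26590081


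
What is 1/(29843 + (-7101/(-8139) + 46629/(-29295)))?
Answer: 2943605/87843886859 ≈ 3.3510e-5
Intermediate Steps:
1/(29843 + (-7101/(-8139) + 46629/(-29295))) = 1/(29843 + (-7101*(-1/8139) + 46629*(-1/29295))) = 1/(29843 + (2367/2713 - 1727/1085)) = 1/(29843 - 2117156/2943605) = 1/(87843886859/2943605) = 2943605/87843886859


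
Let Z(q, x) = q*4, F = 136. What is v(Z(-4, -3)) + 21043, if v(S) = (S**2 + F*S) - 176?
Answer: 18947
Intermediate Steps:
Z(q, x) = 4*q
v(S) = -176 + S**2 + 136*S (v(S) = (S**2 + 136*S) - 176 = -176 + S**2 + 136*S)
v(Z(-4, -3)) + 21043 = (-176 + (4*(-4))**2 + 136*(4*(-4))) + 21043 = (-176 + (-16)**2 + 136*(-16)) + 21043 = (-176 + 256 - 2176) + 21043 = -2096 + 21043 = 18947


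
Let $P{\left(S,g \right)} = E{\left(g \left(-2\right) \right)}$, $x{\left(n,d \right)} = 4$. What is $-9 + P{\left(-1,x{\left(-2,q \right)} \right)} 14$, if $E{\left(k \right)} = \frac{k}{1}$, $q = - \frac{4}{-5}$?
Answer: $-121$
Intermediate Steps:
$q = \frac{4}{5}$ ($q = \left(-4\right) \left(- \frac{1}{5}\right) = \frac{4}{5} \approx 0.8$)
$E{\left(k \right)} = k$ ($E{\left(k \right)} = k 1 = k$)
$P{\left(S,g \right)} = - 2 g$ ($P{\left(S,g \right)} = g \left(-2\right) = - 2 g$)
$-9 + P{\left(-1,x{\left(-2,q \right)} \right)} 14 = -9 + \left(-2\right) 4 \cdot 14 = -9 - 112 = -121$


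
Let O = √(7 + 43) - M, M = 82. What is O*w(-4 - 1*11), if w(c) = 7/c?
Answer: 574/15 - 7*√2/3 ≈ 34.967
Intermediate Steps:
O = -82 + 5*√2 (O = √(7 + 43) - 1*82 = √50 - 82 = 5*√2 - 82 = -82 + 5*√2 ≈ -74.929)
O*w(-4 - 1*11) = (-82 + 5*√2)*(7/(-4 - 1*11)) = (-82 + 5*√2)*(7/(-4 - 11)) = (-82 + 5*√2)*(7/(-15)) = (-82 + 5*√2)*(7*(-1/15)) = (-82 + 5*√2)*(-7/15) = 574/15 - 7*√2/3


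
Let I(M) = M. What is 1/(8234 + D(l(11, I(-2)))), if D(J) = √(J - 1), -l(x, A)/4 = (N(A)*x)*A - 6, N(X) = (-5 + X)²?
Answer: 8234/67794421 - 17*√15/67794421 ≈ 0.00012048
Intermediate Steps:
l(x, A) = 24 - 4*A*x*(-5 + A)² (l(x, A) = -4*(((-5 + A)²*x)*A - 6) = -4*((x*(-5 + A)²)*A - 6) = -4*(A*x*(-5 + A)² - 6) = -4*(-6 + A*x*(-5 + A)²) = 24 - 4*A*x*(-5 + A)²)
D(J) = √(-1 + J)
1/(8234 + D(l(11, I(-2)))) = 1/(8234 + √(-1 + (24 - 4*(-2)*11*(-5 - 2)²))) = 1/(8234 + √(-1 + (24 - 4*(-2)*11*(-7)²))) = 1/(8234 + √(-1 + (24 - 4*(-2)*11*49))) = 1/(8234 + √(-1 + (24 + 4312))) = 1/(8234 + √(-1 + 4336)) = 1/(8234 + √4335) = 1/(8234 + 17*√15)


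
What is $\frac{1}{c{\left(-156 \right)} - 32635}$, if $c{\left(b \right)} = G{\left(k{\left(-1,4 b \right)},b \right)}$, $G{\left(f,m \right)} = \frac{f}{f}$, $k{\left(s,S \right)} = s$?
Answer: $- \frac{1}{32634} \approx -3.0643 \cdot 10^{-5}$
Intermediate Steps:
$G{\left(f,m \right)} = 1$
$c{\left(b \right)} = 1$
$\frac{1}{c{\left(-156 \right)} - 32635} = \frac{1}{1 - 32635} = \frac{1}{-32634} = - \frac{1}{32634}$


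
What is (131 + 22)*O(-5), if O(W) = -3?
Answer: -459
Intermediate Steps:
(131 + 22)*O(-5) = (131 + 22)*(-3) = 153*(-3) = -459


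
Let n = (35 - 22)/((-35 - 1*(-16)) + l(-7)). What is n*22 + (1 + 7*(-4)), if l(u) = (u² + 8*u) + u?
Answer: -107/3 ≈ -35.667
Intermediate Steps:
l(u) = u² + 9*u
n = -13/33 (n = (35 - 22)/((-35 - 1*(-16)) - 7*(9 - 7)) = 13/((-35 + 16) - 7*2) = 13/(-19 - 14) = 13/(-33) = 13*(-1/33) = -13/33 ≈ -0.39394)
n*22 + (1 + 7*(-4)) = -13/33*22 + (1 + 7*(-4)) = -26/3 + (1 - 28) = -26/3 - 27 = -107/3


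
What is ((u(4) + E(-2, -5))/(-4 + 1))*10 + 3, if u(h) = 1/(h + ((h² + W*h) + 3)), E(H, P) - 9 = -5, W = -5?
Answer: -103/9 ≈ -11.444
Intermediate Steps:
E(H, P) = 4 (E(H, P) = 9 - 5 = 4)
u(h) = 1/(3 + h² - 4*h) (u(h) = 1/(h + ((h² - 5*h) + 3)) = 1/(h + (3 + h² - 5*h)) = 1/(3 + h² - 4*h))
((u(4) + E(-2, -5))/(-4 + 1))*10 + 3 = ((1/(3 + 4² - 4*4) + 4)/(-4 + 1))*10 + 3 = ((1/(3 + 16 - 16) + 4)/(-3))*10 + 3 = ((1/3 + 4)*(-⅓))*10 + 3 = ((⅓ + 4)*(-⅓))*10 + 3 = ((13/3)*(-⅓))*10 + 3 = -13/9*10 + 3 = -130/9 + 3 = -103/9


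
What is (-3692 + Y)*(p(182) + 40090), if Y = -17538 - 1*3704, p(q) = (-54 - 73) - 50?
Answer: -995190742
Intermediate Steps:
p(q) = -177 (p(q) = -127 - 50 = -177)
Y = -21242 (Y = -17538 - 3704 = -21242)
(-3692 + Y)*(p(182) + 40090) = (-3692 - 21242)*(-177 + 40090) = -24934*39913 = -995190742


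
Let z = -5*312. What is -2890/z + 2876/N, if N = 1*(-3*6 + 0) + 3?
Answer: -49369/260 ≈ -189.88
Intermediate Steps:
z = -1560
N = -15 (N = 1*(-18 + 0) + 3 = 1*(-18) + 3 = -18 + 3 = -15)
-2890/z + 2876/N = -2890/(-1560) + 2876/(-15) = -2890*(-1/1560) + 2876*(-1/15) = 289/156 - 2876/15 = -49369/260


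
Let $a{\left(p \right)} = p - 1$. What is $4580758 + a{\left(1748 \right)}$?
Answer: $4582505$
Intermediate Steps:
$a{\left(p \right)} = -1 + p$ ($a{\left(p \right)} = p - 1 = -1 + p$)
$4580758 + a{\left(1748 \right)} = 4580758 + \left(-1 + 1748\right) = 4580758 + 1747 = 4582505$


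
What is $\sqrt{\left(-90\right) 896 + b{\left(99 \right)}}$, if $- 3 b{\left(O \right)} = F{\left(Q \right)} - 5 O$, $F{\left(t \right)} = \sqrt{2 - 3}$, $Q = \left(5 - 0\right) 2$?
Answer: $\frac{\sqrt{-724275 - 3 i}}{3} \approx 0.00058751 - 283.68 i$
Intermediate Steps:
$Q = 10$ ($Q = \left(5 + 0\right) 2 = 5 \cdot 2 = 10$)
$F{\left(t \right)} = i$ ($F{\left(t \right)} = \sqrt{-1} = i$)
$b{\left(O \right)} = - \frac{i}{3} + \frac{5 O}{3}$ ($b{\left(O \right)} = - \frac{i - 5 O}{3} = - \frac{i}{3} + \frac{5 O}{3}$)
$\sqrt{\left(-90\right) 896 + b{\left(99 \right)}} = \sqrt{\left(-90\right) 896 + \left(- \frac{i}{3} + \frac{5}{3} \cdot 99\right)} = \sqrt{-80640 + \left(- \frac{i}{3} + 165\right)} = \sqrt{-80640 + \left(165 - \frac{i}{3}\right)} = \sqrt{-80475 - \frac{i}{3}}$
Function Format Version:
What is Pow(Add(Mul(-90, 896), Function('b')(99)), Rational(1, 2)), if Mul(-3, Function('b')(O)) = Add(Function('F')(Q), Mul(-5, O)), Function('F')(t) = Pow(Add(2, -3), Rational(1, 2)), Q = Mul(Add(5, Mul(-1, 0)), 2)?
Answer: Mul(Rational(1, 3), Pow(Add(-724275, Mul(-3, I)), Rational(1, 2))) ≈ Add(0.00058751, Mul(-283.68, I))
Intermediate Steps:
Q = 10 (Q = Mul(Add(5, 0), 2) = Mul(5, 2) = 10)
Function('F')(t) = I (Function('F')(t) = Pow(-1, Rational(1, 2)) = I)
Function('b')(O) = Add(Mul(Rational(-1, 3), I), Mul(Rational(5, 3), O)) (Function('b')(O) = Mul(Rational(-1, 3), Add(I, Mul(-5, O))) = Add(Mul(Rational(-1, 3), I), Mul(Rational(5, 3), O)))
Pow(Add(Mul(-90, 896), Function('b')(99)), Rational(1, 2)) = Pow(Add(Mul(-90, 896), Add(Mul(Rational(-1, 3), I), Mul(Rational(5, 3), 99))), Rational(1, 2)) = Pow(Add(-80640, Add(Mul(Rational(-1, 3), I), 165)), Rational(1, 2)) = Pow(Add(-80640, Add(165, Mul(Rational(-1, 3), I))), Rational(1, 2)) = Pow(Add(-80475, Mul(Rational(-1, 3), I)), Rational(1, 2))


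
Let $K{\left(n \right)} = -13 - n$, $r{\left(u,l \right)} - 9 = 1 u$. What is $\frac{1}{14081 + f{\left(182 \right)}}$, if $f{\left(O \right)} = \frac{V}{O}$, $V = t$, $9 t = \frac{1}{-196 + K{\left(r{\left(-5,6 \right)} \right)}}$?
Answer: $\frac{348894}{4912776413} \approx 7.1018 \cdot 10^{-5}$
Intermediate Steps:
$r{\left(u,l \right)} = 9 + u$ ($r{\left(u,l \right)} = 9 + 1 u = 9 + u$)
$t = - \frac{1}{1917}$ ($t = \frac{1}{9 \left(-196 - 17\right)} = \frac{1}{9 \left(-213\right)} = \frac{1}{9} \left(- \frac{1}{213}\right) = - \frac{1}{1917} \approx -0.00052165$)
$V = - \frac{1}{1917} \approx -0.00052165$
$f{\left(O \right)} = - \frac{1}{1917 O}$
$\frac{1}{14081 + f{\left(182 \right)}} = \frac{1}{14081 - \frac{1}{1917 \cdot 182}} = \frac{1}{14081 - \frac{1}{348894}} = \frac{1}{\frac{4912776413}{348894}} = \frac{348894}{4912776413}$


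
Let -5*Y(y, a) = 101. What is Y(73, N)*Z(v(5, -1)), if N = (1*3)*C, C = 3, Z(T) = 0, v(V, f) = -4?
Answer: 0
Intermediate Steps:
N = 9 (N = (1*3)*3 = 3*3 = 9)
Y(y, a) = -101/5 (Y(y, a) = -⅕*101 = -101/5)
Y(73, N)*Z(v(5, -1)) = -101/5*0 = 0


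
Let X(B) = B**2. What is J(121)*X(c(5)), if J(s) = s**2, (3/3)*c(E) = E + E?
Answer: 1464100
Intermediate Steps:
c(E) = 2*E (c(E) = E + E = 2*E)
J(121)*X(c(5)) = 121**2*(2*5)**2 = 14641*10**2 = 14641*100 = 1464100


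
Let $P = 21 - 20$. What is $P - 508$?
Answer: $-507$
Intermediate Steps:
$P = 1$
$P - 508 = 1 - 508 = -507$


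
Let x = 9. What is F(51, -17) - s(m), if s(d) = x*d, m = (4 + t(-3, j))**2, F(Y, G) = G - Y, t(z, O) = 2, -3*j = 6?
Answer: -392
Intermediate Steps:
j = -2 (j = -1/3*6 = -2)
m = 36 (m = (4 + 2)**2 = 6**2 = 36)
s(d) = 9*d
F(51, -17) - s(m) = (-17 - 1*51) - 9*36 = (-17 - 51) - 1*324 = -68 - 324 = -392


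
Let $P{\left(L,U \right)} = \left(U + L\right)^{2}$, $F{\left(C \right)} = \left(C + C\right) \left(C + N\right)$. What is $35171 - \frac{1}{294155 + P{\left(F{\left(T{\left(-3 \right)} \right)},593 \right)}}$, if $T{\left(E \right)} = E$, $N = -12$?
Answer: $\frac{26752610123}{760644} \approx 35171.0$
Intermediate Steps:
$F{\left(C \right)} = 2 C \left(-12 + C\right)$ ($F{\left(C \right)} = \left(C + C\right) \left(C - 12\right) = 2 C \left(-12 + C\right)$)
$P{\left(L,U \right)} = \left(L + U\right)^{2}$
$35171 - \frac{1}{294155 + P{\left(F{\left(T{\left(-3 \right)} \right)},593 \right)}} = 35171 - \frac{1}{294155 + \left(2 \left(-3\right) \left(-12 - 3\right) + 593\right)^{2}} = 35171 - \frac{1}{294155 + \left(2 \left(-3\right) \left(-15\right) + 593\right)^{2}} = 35171 - \frac{1}{294155 + \left(90 + 593\right)^{2}} = 35171 - \frac{1}{294155 + 683^{2}} = 35171 - \frac{1}{294155 + 466489} = 35171 - \frac{1}{760644} = \frac{26752610123}{760644}$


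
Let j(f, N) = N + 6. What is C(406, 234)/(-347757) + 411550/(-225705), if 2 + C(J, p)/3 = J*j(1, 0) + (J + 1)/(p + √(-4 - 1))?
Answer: (-9651166084*√5 + 2258391236043*I)/(5232699579*(√5 - 234*I)) ≈ -1.8444 + 1.4337e-7*I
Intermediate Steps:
j(f, N) = 6 + N
C(J, p) = -6 + 18*J + 3*(1 + J)/(p + I*√5) (C(J, p) = -6 + 3*(J*(6 + 0) + (J + 1)/(p + √(-4 - 1))) = -6 + 3*(J*6 + (1 + J)/(p + √(-5))) = -6 + 3*(6*J + (1 + J)/(p + I*√5)) = -6 + (18*J + 3*(1 + J)/(p + I*√5)) = -6 + 18*J + 3*(1 + J)/(p + I*√5))
C(406, 234)/(-347757) + 411550/(-225705) = (3*(1 + 406 - 2*234 - 2*I*√5 + 6*406*234 + 6*I*406*√5)/(234 + I*√5))/(-347757) + 411550/(-225705) = (3*(1 + 406 - 468 - 2*I*√5 + 570024 + 2436*I*√5)/(234 + I*√5))*(-1/347757) + 411550*(-1/225705) = (3*(569963 + 2434*I*√5)/(234 + I*√5))*(-1/347757) - 82310/45141 = -(569963 + 2434*I*√5)/(115919*(234 + I*√5)) - 82310/45141 = -82310/45141 - (569963 + 2434*I*√5)/(115919*(234 + I*√5))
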